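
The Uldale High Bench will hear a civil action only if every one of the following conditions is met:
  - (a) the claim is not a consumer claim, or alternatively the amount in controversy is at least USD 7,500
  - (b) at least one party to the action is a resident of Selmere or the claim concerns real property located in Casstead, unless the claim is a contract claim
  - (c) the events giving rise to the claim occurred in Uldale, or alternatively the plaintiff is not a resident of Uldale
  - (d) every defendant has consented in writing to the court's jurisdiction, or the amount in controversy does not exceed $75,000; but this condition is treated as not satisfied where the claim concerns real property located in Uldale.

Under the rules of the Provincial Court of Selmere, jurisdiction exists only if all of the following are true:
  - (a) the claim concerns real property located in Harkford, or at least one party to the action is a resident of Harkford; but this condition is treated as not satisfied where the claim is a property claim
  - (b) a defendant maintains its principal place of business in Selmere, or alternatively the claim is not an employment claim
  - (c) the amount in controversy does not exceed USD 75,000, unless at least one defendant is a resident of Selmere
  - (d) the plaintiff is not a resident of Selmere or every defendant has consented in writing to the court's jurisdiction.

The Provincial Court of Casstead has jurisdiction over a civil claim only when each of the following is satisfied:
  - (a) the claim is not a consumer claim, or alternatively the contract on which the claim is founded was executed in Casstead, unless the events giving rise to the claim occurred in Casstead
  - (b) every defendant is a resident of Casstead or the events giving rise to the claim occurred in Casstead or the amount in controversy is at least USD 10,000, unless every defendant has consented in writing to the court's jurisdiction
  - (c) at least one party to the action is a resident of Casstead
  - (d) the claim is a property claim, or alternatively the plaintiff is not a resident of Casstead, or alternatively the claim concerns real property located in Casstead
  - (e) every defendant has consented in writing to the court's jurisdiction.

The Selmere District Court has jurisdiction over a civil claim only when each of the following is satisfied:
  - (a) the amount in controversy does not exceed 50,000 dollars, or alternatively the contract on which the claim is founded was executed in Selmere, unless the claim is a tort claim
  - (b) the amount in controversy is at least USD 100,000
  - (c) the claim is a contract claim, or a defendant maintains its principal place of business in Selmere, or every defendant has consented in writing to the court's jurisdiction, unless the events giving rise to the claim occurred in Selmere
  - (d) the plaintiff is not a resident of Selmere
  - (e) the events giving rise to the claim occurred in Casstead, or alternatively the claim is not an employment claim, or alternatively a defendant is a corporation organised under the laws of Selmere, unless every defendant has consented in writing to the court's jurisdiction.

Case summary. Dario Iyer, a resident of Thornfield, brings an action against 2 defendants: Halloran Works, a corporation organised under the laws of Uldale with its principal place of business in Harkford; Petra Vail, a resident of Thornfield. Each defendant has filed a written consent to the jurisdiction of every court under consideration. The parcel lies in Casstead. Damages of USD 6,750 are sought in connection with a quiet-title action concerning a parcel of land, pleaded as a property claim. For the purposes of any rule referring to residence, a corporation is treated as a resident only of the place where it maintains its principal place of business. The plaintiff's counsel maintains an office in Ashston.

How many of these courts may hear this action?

1

The Uldale High Bench:
  (a) The claim is a property claim, not a consumer claim — that alternative is enough. Met.
  (b) The property lies in Casstead — that alternative is enough. Condition met.
  (c) The plaintiff resides in Thornfield, which is not Uldale — that alternative is enough. Met.
  (d) Every defendant has filed written consent, so this disjunct is met. The carve-out does not apply: the property lies in Casstead, not Uldale. Satisfied.
  → All conditions met; jurisdiction exists.
The Provincial Court of Selmere:
  (a) Halloran Works resides in Harkford, so this disjunct is met. However, the claim is a property claim, which falls within the stated exception and so defeats the condition. Not met.
  (b) The claim is a property claim, not an employment claim, which satisfies one of the alternatives. Condition met.
  (c) The amount in controversy is 6,750 dollars, within the 75,000 dollars ceiling. Satisfied.
  (d) The plaintiff resides in Thornfield, which is not Selmere — that alternative is enough. Met.
  → No jurisdiction.
The Provincial Court of Casstead:
  (a) The claim is a property claim, not a consumer claim, so one alternative holds. Satisfied.
  (b) The operative events occurred in Casstead, so one alternative holds. Satisfied.
  (c) No party resides in Casstead. Not satisfied.
  (d) The claim is a property claim, which satisfies one of the alternatives. Satisfied.
  (e) Every defendant has filed written consent. Condition met.
  → The court lacks jurisdiction.
The Selmere District Court:
  (a) The amount in controversy is USD 6,750, within the USD 50,000 ceiling, so this disjunct is met. Condition met.
  (b) The amount in controversy is $6,750, below the USD 100,000 floor. Condition not met.
  (c) Every defendant has filed written consent, so this disjunct is met. Condition met.
  (d) The plaintiff resides in Thornfield, which is not Selmere. Met.
  (e) The operative events occurred in Casstead, so this disjunct is met. Condition met.
  → The court lacks jurisdiction.
Courts with jurisdiction: the Uldale High Bench — 1 in total.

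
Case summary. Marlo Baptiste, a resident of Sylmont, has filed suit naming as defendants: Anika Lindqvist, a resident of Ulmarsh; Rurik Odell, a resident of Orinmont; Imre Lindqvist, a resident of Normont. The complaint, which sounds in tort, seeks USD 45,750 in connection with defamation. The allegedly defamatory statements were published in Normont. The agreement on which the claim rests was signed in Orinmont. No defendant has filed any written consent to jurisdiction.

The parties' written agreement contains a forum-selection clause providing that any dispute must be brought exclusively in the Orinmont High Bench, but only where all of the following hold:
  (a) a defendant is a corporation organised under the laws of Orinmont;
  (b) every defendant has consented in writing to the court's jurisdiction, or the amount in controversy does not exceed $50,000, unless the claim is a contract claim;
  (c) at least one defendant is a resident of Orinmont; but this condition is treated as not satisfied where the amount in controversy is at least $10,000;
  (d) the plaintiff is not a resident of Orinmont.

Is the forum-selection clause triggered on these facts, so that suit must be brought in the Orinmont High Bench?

No

The Orinmont High Bench:
  (a) No defendant is a corporation. Condition not met.
  (b) The amount in controversy is $45,750, within the $50,000 ceiling, so one alternative holds. Satisfied.
  (c) Rurik Odell resides in Orinmont. But the amount in controversy is $45,750, which meets the $10,000 floor, triggering the carve-out and defeating this condition. Condition not met.
  (d) The plaintiff resides in Sylmont, which is not Orinmont. Met.
  → Forum clause is not triggered.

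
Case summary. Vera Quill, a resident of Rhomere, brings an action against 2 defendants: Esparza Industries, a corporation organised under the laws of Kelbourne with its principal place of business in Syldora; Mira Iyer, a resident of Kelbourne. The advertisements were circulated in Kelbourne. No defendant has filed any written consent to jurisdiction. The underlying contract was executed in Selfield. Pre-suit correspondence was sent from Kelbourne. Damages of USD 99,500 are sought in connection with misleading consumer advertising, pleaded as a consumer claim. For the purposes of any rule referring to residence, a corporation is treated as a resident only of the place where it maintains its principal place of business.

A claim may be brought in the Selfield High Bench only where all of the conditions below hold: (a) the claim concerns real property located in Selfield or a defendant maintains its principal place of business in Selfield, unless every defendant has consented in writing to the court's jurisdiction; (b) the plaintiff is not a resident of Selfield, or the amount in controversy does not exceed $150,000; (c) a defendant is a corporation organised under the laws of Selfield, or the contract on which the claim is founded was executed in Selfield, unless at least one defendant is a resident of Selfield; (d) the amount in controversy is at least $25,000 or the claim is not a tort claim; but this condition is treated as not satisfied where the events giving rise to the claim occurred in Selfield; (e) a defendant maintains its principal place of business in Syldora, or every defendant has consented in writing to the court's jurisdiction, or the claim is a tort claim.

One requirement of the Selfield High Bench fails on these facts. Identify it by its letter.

The Selfield High Bench:
  (a) The claim does not concern real property; the corporate defendant(s) have their principal place of business in Syldora, not Selfield — every alternative fails. The proviso offers no rescue either, since no such written consent has been filed. Condition not met.
  (b) The plaintiff resides in Rhomere, which is not Selfield, so this disjunct is met. Met.
  (c) The contract was executed in Selfield, so this disjunct is met. Condition met.
  (d) The amount in controversy is USD 99,500, which meets the $25,000 floor — that alternative is enough. The carve-out does not apply: the operative events occurred in Kelbourne, not Selfield. Met.
  (e) Esparza Industries has its principal place of business in Syldora, which satisfies one of the alternatives. Met.
Only condition (a) fails.

(a)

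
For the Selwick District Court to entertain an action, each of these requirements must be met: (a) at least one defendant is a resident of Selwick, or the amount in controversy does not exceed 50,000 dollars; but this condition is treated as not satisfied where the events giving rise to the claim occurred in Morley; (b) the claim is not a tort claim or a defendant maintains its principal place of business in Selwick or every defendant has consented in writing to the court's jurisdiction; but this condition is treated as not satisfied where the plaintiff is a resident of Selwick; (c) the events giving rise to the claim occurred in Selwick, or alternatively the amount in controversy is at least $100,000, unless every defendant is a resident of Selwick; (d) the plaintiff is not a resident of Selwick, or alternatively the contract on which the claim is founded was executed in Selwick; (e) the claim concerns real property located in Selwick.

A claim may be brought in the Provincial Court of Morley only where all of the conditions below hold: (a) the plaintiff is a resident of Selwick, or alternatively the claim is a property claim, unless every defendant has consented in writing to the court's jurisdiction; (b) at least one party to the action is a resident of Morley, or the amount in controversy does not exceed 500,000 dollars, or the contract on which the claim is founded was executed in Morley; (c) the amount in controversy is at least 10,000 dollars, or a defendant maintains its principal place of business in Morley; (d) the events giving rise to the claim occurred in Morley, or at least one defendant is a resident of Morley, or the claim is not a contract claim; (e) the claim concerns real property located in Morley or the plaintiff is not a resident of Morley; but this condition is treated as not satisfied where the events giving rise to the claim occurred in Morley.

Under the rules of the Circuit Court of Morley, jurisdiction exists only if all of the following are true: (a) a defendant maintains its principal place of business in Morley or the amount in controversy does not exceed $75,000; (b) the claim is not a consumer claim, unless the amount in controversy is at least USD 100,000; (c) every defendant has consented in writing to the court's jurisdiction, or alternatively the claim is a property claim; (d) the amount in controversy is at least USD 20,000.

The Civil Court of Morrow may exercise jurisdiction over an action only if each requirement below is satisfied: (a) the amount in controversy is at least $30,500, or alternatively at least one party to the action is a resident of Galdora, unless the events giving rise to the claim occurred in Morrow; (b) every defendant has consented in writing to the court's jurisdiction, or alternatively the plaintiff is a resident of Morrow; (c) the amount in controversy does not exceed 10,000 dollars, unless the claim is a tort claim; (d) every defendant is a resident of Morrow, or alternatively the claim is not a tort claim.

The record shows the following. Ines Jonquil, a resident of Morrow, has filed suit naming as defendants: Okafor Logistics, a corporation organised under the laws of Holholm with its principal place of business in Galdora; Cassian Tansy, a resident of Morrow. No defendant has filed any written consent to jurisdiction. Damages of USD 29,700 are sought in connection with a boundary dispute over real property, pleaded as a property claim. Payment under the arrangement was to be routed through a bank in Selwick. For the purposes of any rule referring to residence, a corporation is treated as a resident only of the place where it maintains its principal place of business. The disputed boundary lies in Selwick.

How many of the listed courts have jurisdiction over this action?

The Selwick District Court:
  (a) The amount in controversy is USD 29,700, within the USD 50,000 ceiling, which satisfies one of the alternatives. The exception is not triggered, since the operative events occurred in Selwick, not Morley. Satisfied.
  (b) The claim is a property claim, not a tort claim, so this disjunct is met. The carve-out does not apply: the plaintiff resides in Morrow, not Selwick. Condition met.
  (c) The operative events occurred in Selwick — that alternative is enough. Met.
  (d) The plaintiff resides in Morrow, which is not Selwick, which satisfies one of the alternatives. Condition met.
  (e) The property lies in Selwick. Condition met.
  → Jurisdiction lies.
The Provincial Court of Morley:
  (a) The claim is a property claim, so this disjunct is met. Satisfied.
  (b) The amount in controversy is USD 29,700, within the 500,000 dollars ceiling, so one alternative holds. Condition met.
  (c) The amount in controversy is USD 29,700, which meets the USD 10,000 floor — that alternative is enough. Condition met.
  (d) The claim is a property claim, not a contract claim, which satisfies one of the alternatives. Condition met.
  (e) The plaintiff resides in Morrow, which is not Morley — that alternative is enough. The carve-out does not apply: the operative events occurred in Selwick, not Morley. Satisfied.
  → The court has jurisdiction.
The Circuit Court of Morley:
  (a) The amount in controversy is 29,700 dollars, within the $75,000 ceiling, so one alternative holds. Met.
  (b) The claim is a property claim, not a consumer claim. Satisfied.
  (c) The claim is a property claim — that alternative is enough. Condition met.
  (d) The amount in controversy is 29,700 dollars, which meets the USD 20,000 floor. Satisfied.
  → The court has jurisdiction.
The Civil Court of Morrow:
  (a) Okafor Logistics resides in Galdora, which satisfies one of the alternatives. Met.
  (b) The plaintiff resides in Morrow, so this disjunct is met. Condition met.
  (c) The amount in controversy is 29,700 dollars, above the USD 10,000 ceiling. Nor does the 'unless' clause help: the claim is a property claim, not a tort claim. Condition not met.
  (d) The claim is a property claim, not a tort claim, so this disjunct is met. Met.
  → The court lacks jurisdiction.
Courts with jurisdiction: the Selwick District Court, the Provincial Court of Morley, the Circuit Court of Morley — 3 in total.

3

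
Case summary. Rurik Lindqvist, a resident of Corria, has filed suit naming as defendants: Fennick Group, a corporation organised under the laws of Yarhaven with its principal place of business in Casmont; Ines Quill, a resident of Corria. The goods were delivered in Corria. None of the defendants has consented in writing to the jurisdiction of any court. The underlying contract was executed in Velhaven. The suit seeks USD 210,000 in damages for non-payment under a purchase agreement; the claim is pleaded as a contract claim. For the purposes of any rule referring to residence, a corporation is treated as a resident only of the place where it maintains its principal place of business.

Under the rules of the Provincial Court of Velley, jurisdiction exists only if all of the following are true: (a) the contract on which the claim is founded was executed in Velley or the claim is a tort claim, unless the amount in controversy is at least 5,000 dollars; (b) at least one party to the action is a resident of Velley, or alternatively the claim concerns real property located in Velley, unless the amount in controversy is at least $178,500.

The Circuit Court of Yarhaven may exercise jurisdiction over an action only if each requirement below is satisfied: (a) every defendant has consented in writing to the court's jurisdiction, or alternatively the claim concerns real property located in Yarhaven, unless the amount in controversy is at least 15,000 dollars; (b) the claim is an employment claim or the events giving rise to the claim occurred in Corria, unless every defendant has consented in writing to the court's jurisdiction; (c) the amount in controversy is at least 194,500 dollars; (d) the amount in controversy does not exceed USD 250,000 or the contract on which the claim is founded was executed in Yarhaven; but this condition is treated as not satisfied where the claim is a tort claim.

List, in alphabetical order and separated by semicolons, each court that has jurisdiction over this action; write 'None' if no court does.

The Provincial Court of Velley:
  (a) The contract was executed in Velhaven, not Velley; the claim is a contract claim, not a tort claim — every alternative fails. However, the amount in controversy is 210,000 dollars, which meets the 5,000 dollars floor, so the 'unless' proviso supplies this condition. Met.
  (b) No party resides in Velley; the claim does not concern real property — none of the alternatives is met. But the amount in controversy is 210,000 dollars, which meets the USD 178,500 floor, and the 'unless' clause therefore excuses the requirement. Condition met.
  → Every requirement is satisfied — jurisdiction.
The Circuit Court of Yarhaven:
  (a) No such written consent has been filed; the claim does not concern real property — none of the alternatives is met. But the amount in controversy is USD 210,000, which meets the USD 15,000 floor, and the 'unless' clause therefore excuses the requirement. Met.
  (b) The operative events occurred in Corria — that alternative is enough. Condition met.
  (c) The amount in controversy is USD 210,000, which meets the USD 194,500 floor. Satisfied.
  (d) The amount in controversy is $210,000, within the $250,000 ceiling, which satisfies one of the alternatives. And the carve-out is inapplicable — the claim is a contract claim, not a tort claim. Satisfied.
  → Every requirement is satisfied — jurisdiction.

the Circuit Court of Yarhaven; the Provincial Court of Velley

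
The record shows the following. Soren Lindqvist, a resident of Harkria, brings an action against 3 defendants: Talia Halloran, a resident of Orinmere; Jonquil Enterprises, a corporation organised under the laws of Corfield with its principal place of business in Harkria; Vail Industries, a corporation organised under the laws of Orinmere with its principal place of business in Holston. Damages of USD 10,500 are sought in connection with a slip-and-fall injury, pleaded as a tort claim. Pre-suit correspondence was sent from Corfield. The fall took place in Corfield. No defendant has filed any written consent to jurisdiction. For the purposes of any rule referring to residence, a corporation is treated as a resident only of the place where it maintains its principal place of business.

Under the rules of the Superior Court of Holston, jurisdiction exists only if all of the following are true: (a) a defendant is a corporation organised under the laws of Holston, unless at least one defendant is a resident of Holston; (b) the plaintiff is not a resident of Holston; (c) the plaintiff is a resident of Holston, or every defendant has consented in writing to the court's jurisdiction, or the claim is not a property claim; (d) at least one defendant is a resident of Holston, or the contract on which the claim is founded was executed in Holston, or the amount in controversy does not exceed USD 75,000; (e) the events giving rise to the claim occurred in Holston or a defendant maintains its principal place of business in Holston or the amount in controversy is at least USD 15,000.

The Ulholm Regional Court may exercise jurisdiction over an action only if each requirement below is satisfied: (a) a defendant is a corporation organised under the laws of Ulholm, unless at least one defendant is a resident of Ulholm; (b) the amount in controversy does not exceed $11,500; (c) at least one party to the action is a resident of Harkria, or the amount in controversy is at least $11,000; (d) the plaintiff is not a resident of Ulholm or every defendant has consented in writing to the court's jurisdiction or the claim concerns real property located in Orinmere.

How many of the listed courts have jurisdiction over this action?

The Superior Court of Holston:
  (a) The corporate defendant(s) are organised in Corfield, Orinmere, not Holston. But Vail Industries resides in Holston, and the 'unless' clause therefore excuses the requirement. Met.
  (b) The plaintiff resides in Harkria, which is not Holston. Satisfied.
  (c) The claim is a tort claim, not a property claim, which satisfies one of the alternatives. Condition met.
  (d) Vail Industries resides in Holston, which satisfies one of the alternatives. Satisfied.
  (e) Vail Industries has its principal place of business in Holston, so one alternative holds. Satisfied.
  → The court has jurisdiction.
The Ulholm Regional Court:
  (a) The corporate defendant(s) are organised in Corfield, Orinmere, not Ulholm. Nor does the 'unless' clause help: no defendant resides in Ulholm (they reside in Orinmere, Harkria, Holston). Fails.
  (b) The amount in controversy is $10,500, within the USD 11,500 ceiling. Met.
  (c) Soren Lindqvist resides in Harkria — that alternative is enough. Condition met.
  (d) The plaintiff resides in Harkria, which is not Ulholm — that alternative is enough. Condition met.
  → At least one condition fails; no jurisdiction.
Courts with jurisdiction: the Superior Court of Holston — 1 in total.

1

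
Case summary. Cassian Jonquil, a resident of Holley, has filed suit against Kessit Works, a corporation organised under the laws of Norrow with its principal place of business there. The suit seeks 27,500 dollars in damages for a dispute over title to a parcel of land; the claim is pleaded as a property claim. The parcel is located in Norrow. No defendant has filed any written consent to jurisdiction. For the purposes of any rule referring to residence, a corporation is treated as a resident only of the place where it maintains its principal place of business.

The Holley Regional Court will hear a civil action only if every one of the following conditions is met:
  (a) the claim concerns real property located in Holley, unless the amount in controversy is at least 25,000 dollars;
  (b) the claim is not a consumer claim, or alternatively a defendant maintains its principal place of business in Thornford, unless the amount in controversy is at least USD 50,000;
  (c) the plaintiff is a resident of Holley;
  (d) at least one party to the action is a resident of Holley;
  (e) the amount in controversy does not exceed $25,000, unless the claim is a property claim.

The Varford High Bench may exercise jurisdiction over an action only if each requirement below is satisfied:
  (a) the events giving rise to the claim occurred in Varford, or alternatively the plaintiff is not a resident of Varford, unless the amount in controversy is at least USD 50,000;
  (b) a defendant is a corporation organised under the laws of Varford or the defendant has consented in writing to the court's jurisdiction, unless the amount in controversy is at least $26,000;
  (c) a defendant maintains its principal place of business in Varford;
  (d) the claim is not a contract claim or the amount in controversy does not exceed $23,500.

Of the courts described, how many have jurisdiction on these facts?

1

The Holley Regional Court:
  (a) The property lies in Norrow, not Holley. But the amount in controversy is USD 27,500, which meets the $25,000 floor, and the 'unless' clause therefore excuses the requirement. Condition met.
  (b) The claim is a property claim, not a consumer claim — that alternative is enough. Satisfied.
  (c) The plaintiff resides in Holley. Satisfied.
  (d) Cassian Jonquil resides in Holley. Satisfied.
  (e) The amount in controversy is $27,500, above the $25,000 ceiling. The proviso rescues it, though: the claim is a property claim. Satisfied.
  → Every requirement is satisfied — jurisdiction.
The Varford High Bench:
  (a) The plaintiff resides in Holley, which is not Varford, so this disjunct is met. Met.
  (b) The corporate defendant(s) are organised in Norrow, not Varford; no such written consent has been filed — none of the alternatives is met. But the amount in controversy is USD 27,500, which meets the $26,000 floor, and the 'unless' clause therefore excuses the requirement. Satisfied.
  (c) The corporate defendant(s) have their principal place of business in Norrow, not Varford. Fails.
  (d) The claim is a property claim, not a contract claim — that alternative is enough. Satisfied.
  → Not every requirement is met — no jurisdiction.
Courts with jurisdiction: the Holley Regional Court — 1 in total.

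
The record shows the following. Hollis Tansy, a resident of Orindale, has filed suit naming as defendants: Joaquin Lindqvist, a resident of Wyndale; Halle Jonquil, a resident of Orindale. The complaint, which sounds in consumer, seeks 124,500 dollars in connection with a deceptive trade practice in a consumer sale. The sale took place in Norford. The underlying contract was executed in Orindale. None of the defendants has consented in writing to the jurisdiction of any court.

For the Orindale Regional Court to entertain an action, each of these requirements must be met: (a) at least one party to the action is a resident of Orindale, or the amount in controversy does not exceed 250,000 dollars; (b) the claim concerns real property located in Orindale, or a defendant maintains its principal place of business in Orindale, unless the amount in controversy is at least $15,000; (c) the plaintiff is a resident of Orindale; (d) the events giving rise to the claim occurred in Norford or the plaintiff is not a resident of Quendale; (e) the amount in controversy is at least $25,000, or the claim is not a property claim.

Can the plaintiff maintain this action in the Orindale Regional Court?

The Orindale Regional Court:
  (a) Hollis Tansy resides in Orindale — that alternative is enough. Condition met.
  (b) The claim does not concern real property; no defendant is a corporation — no alternative holds. The proviso rescues it, though: the amount in controversy is 124,500 dollars, which meets the 15,000 dollars floor. Met.
  (c) The plaintiff resides in Orindale. Met.
  (d) The operative events occurred in Norford, so one alternative holds. Satisfied.
  (e) The amount in controversy is USD 124,500, which meets the USD 25,000 floor, so one alternative holds. Satisfied.
  → All conditions met; jurisdiction exists.

Yes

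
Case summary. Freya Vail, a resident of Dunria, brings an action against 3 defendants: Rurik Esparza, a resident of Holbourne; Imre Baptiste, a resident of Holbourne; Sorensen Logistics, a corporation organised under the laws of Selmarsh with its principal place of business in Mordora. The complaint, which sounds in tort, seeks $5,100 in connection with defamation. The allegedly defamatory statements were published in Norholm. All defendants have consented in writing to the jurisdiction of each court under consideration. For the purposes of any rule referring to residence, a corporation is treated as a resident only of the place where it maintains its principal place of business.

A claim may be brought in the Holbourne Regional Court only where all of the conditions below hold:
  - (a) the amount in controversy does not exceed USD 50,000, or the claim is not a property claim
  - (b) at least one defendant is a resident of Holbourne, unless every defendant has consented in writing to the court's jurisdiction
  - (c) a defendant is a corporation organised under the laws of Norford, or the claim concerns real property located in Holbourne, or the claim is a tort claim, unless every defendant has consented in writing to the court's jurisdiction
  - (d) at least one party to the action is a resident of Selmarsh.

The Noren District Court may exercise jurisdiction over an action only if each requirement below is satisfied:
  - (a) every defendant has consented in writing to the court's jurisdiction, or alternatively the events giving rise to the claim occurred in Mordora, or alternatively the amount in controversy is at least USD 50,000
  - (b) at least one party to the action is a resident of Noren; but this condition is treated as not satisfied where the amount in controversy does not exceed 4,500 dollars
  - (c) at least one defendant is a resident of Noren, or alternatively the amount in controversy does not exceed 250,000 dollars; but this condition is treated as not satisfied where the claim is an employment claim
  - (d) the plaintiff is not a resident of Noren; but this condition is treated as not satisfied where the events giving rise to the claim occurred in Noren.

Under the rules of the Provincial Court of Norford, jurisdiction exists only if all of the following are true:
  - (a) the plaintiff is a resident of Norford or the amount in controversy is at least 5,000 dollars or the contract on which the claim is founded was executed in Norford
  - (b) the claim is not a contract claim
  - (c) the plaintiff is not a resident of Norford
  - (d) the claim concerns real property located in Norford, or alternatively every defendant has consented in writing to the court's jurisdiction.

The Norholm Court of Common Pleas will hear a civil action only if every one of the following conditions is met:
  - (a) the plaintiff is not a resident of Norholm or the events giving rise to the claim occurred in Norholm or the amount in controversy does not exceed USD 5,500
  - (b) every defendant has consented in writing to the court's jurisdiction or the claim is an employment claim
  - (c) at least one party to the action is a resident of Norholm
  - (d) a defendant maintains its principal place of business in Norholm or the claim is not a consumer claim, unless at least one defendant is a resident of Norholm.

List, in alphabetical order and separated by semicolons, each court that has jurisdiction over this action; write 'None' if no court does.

the Provincial Court of Norford

The Holbourne Regional Court:
  (a) The amount in controversy is 5,100 dollars, within the USD 50,000 ceiling, which satisfies one of the alternatives. Condition met.
  (b) Rurik Esparza resides in Holbourne. Condition met.
  (c) The claim is a tort claim, so one alternative holds. Condition met.
  (d) No party resides in Selmarsh. Condition not met.
  → At least one condition fails; no jurisdiction.
The Noren District Court:
  (a) Every defendant has filed written consent, which satisfies one of the alternatives. Satisfied.
  (b) No party resides in Noren. Condition not met.
  (c) The amount in controversy is USD 5,100, within the USD 250,000 ceiling, which satisfies one of the alternatives. The exception is not triggered, since the claim is a tort claim, not an employment claim. Met.
  (d) The plaintiff resides in Dunria, which is not Noren. The exception is not triggered, since the operative events occurred in Norholm, not Noren. Condition met.
  → At least one condition fails; no jurisdiction.
The Provincial Court of Norford:
  (a) The amount in controversy is $5,100, which meets the USD 5,000 floor, so this disjunct is met. Condition met.
  (b) The claim is a tort claim, not a contract claim. Satisfied.
  (c) The plaintiff resides in Dunria, which is not Norford. Satisfied.
  (d) Every defendant has filed written consent, so this disjunct is met. Satisfied.
  → The court has jurisdiction.
The Norholm Court of Common Pleas:
  (a) The plaintiff resides in Dunria, which is not Norholm, which satisfies one of the alternatives. Condition met.
  (b) Every defendant has filed written consent, so one alternative holds. Satisfied.
  (c) No party resides in Norholm. Fails.
  (d) The claim is a tort claim, not a consumer claim, so one alternative holds. Met.
  → Not every requirement is met — no jurisdiction.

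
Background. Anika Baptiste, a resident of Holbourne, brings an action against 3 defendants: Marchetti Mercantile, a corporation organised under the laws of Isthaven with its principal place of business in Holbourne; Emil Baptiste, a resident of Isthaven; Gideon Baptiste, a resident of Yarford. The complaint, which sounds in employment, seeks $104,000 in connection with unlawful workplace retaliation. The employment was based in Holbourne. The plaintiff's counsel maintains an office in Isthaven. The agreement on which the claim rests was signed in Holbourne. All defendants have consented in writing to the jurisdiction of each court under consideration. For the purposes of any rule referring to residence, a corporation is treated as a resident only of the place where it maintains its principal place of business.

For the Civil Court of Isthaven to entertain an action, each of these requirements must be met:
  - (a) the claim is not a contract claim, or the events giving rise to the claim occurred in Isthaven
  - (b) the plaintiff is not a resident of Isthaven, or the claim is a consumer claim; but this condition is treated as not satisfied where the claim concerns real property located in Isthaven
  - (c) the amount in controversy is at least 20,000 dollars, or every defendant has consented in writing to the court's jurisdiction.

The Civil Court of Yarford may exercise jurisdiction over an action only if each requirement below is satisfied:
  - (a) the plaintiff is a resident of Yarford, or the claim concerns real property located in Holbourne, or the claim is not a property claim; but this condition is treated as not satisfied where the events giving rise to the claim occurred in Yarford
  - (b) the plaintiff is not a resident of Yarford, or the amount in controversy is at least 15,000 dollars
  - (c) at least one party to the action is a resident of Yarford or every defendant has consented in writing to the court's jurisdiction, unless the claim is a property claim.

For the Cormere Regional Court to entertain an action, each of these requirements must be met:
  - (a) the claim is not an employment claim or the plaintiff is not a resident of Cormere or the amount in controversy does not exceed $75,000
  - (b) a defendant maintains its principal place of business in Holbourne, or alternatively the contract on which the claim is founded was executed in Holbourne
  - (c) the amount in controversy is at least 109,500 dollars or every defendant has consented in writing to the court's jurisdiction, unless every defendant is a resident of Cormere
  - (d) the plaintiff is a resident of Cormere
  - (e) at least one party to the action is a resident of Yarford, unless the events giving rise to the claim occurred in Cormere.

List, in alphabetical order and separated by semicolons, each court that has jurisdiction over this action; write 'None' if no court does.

The Civil Court of Isthaven:
  (a) The claim is an employment claim, not a contract claim, so one alternative holds. Satisfied.
  (b) The plaintiff resides in Holbourne, which is not Isthaven, which satisfies one of the alternatives. The exception is not triggered, since the claim does not concern real property. Met.
  (c) The amount in controversy is $104,000, which meets the $20,000 floor — that alternative is enough. Satisfied.
  → Every requirement is satisfied — jurisdiction.
The Civil Court of Yarford:
  (a) The claim is an employment claim, not a property claim, which satisfies one of the alternatives. The exception is not triggered, since the operative events occurred in Holbourne, not Yarford. Met.
  (b) The plaintiff resides in Holbourne, which is not Yarford, so this disjunct is met. Met.
  (c) Gideon Baptiste resides in Yarford, so this disjunct is met. Condition met.
  → Every requirement is satisfied — jurisdiction.
The Cormere Regional Court:
  (a) The plaintiff resides in Holbourne, which is not Cormere — that alternative is enough. Met.
  (b) Marchetti Mercantile has its principal place of business in Holbourne, so one alternative holds. Met.
  (c) Every defendant has filed written consent, which satisfies one of the alternatives. Satisfied.
  (d) The plaintiff resides in Holbourne, not Cormere. Not met.
  (e) Gideon Baptiste resides in Yarford. Satisfied.
  → The court lacks jurisdiction.

the Civil Court of Isthaven; the Civil Court of Yarford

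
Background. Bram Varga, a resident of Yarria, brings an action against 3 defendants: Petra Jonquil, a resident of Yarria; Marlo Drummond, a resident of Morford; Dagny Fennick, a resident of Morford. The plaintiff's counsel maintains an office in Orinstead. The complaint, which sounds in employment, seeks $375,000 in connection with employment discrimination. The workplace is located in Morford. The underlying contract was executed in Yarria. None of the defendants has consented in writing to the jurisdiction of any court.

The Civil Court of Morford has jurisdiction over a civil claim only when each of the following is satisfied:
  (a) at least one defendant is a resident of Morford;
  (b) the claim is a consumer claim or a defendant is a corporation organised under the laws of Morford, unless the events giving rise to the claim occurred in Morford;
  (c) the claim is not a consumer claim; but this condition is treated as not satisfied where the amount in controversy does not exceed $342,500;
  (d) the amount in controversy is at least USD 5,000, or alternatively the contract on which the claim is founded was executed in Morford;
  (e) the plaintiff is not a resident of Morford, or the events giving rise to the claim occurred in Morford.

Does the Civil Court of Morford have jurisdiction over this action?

The Civil Court of Morford:
  (a) Marlo Drummond resides in Morford. Met.
  (b) The claim is an employment claim, not a consumer claim; no defendant is a corporation — every alternative fails. But the operative events occurred in Morford, and the 'unless' clause therefore excuses the requirement. Met.
  (c) The claim is an employment claim, not a consumer claim. And the carve-out is inapplicable — the amount in controversy is $375,000, above the 342,500 dollars ceiling. Met.
  (d) The amount in controversy is 375,000 dollars, which meets the USD 5,000 floor, so one alternative holds. Condition met.
  (e) The plaintiff resides in Yarria, which is not Morford, so this disjunct is met. Satisfied.
  → All conditions met; jurisdiction exists.

Yes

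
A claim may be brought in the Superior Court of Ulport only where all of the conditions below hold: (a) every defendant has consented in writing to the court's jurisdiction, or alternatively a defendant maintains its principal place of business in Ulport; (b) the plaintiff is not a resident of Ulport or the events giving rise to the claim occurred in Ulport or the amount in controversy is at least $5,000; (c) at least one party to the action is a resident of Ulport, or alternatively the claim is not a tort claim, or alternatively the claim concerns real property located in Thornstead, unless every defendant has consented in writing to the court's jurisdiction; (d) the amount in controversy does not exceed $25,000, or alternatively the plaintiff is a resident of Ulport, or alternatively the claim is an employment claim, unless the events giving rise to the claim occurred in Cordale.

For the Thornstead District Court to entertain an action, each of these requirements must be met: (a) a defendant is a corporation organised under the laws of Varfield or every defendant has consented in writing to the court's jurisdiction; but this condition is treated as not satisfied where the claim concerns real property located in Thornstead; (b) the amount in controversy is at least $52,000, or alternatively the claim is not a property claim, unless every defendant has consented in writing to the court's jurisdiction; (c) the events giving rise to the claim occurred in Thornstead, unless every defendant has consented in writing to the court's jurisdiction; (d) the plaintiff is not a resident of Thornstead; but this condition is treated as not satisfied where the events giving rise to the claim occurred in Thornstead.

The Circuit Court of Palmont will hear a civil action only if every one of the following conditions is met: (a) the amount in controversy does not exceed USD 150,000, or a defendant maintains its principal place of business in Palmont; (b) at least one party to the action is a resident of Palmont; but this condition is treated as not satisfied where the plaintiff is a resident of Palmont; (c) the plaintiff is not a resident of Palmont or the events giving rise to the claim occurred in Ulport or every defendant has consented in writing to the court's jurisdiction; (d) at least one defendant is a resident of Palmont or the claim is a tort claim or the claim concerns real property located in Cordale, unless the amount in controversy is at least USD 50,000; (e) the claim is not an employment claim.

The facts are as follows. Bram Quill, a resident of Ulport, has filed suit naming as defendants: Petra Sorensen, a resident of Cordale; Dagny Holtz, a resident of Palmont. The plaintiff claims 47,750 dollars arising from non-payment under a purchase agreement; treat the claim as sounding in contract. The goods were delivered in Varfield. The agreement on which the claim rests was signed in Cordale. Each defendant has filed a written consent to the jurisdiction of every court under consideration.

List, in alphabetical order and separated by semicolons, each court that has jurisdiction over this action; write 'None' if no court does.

The Superior Court of Ulport:
  (a) Every defendant has filed written consent, which satisfies one of the alternatives. Satisfied.
  (b) The amount in controversy is USD 47,750, which meets the $5,000 floor — that alternative is enough. Condition met.
  (c) Bram Quill resides in Ulport, so this disjunct is met. Met.
  (d) The plaintiff resides in Ulport, which satisfies one of the alternatives. Condition met.
  → Every requirement is satisfied — jurisdiction.
The Thornstead District Court:
  (a) Every defendant has filed written consent, so this disjunct is met. The exception is not triggered, since the claim does not concern real property. Satisfied.
  (b) The claim is a contract claim, not a property claim, which satisfies one of the alternatives. Condition met.
  (c) The operative events occurred in Varfield, not Thornstead. But every defendant has filed written consent, and the 'unless' clause therefore excuses the requirement. Satisfied.
  (d) The plaintiff resides in Ulport, which is not Thornstead. The exception is not triggered, since the operative events occurred in Varfield, not Thornstead. Satisfied.
  → The court has jurisdiction.
The Circuit Court of Palmont:
  (a) The amount in controversy is $47,750, within the USD 150,000 ceiling, which satisfies one of the alternatives. Satisfied.
  (b) Dagny Holtz resides in Palmont. And the carve-out is inapplicable — the plaintiff resides in Ulport, not Palmont. Condition met.
  (c) The plaintiff resides in Ulport, which is not Palmont, which satisfies one of the alternatives. Met.
  (d) Dagny Holtz resides in Palmont, which satisfies one of the alternatives. Met.
  (e) The claim is a contract claim, not an employment claim. Met.
  → Jurisdiction lies.

the Circuit Court of Palmont; the Superior Court of Ulport; the Thornstead District Court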